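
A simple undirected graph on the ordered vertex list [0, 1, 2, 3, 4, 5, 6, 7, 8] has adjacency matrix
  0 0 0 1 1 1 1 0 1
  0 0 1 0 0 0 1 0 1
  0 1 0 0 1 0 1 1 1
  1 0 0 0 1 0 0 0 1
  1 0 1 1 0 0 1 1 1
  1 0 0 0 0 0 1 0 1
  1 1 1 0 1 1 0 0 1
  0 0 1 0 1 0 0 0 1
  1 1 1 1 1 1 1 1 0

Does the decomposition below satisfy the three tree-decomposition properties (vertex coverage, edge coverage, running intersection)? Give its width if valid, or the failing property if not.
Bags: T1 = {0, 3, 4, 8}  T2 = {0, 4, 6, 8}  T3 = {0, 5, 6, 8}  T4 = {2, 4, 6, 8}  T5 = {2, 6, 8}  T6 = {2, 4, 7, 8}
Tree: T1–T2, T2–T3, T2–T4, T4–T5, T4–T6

A tree decomposition must satisfy three properties: every vertex lies in some bag; for every edge, both endpoints lie together in some bag; and for every vertex, the bags containing it form a connected subtree. Here vertex 1 appears in no bag, so the decomposition is invalid.

No — vertex 1 appears in no bag.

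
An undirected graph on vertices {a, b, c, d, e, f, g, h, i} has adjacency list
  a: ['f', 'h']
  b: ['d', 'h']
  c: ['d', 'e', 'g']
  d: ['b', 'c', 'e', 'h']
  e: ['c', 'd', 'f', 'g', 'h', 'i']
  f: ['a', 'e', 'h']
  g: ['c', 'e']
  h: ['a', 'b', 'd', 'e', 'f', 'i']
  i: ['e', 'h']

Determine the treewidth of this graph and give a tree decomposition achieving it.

Treewidth 2.
One such decomposition:
Bags: B1 = {d, e, h}  B2 = {c, d, e}  B3 = {c, e, g}  B4 = {e, f, h}  B5 = {b, d, h}  B6 = {e, h, i}  B7 = {a, f, h}
Tree: B1–B2, B2–B3, B1–B4, B1–B5, B4–B6, B4–B7

Each bag holds 3 vertices, so the decomposition has width 2, which upper-bounds the treewidth. For the lower bound, the 3 vertices {c, e, g} are pairwise adjacent, and any tree decomposition puts a clique entirely inside one bag — forcing width ≥ 2. The upper and lower bounds meet at 2, so that is the treewidth.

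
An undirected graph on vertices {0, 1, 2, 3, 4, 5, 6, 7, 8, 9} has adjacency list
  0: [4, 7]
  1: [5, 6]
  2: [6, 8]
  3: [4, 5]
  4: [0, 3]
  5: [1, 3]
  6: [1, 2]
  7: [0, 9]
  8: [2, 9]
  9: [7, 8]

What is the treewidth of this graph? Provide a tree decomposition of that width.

Treewidth 2.
One optimal decomposition is:
Bags: B1 = {2, 6, 8}  B2 = {1, 6, 8}  B3 = {1, 5, 8}  B4 = {3, 5, 8}  B5 = {3, 4, 8}  B6 = {0, 4, 8}  B7 = {0, 7, 8}  B8 = {7, 8, 9}
Tree: B1–B2, B2–B3, B3–B4, B4–B5, B5–B6, B6–B7, B7–B8

The largest bag has 3 vertices, giving width 2; this decomposition certifies tw(G) ≤ 2. The edges 8–2–6–1–5–3–4–0–7–9–8 form a cycle, so G is not a tree and its treewidth is at least 2. The upper and lower bounds meet at 2, so that is the treewidth.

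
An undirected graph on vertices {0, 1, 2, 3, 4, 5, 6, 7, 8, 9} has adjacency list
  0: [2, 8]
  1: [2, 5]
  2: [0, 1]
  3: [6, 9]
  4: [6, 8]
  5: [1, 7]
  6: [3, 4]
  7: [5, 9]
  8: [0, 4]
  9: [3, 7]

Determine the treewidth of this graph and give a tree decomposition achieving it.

Every bag has size at most 3, so the width is 3 − 1 = 2 and tw(G) ≤ 2. Since 8–0–2–1–5–7–9–3–6–4–8 is a cycle in G, G is not acyclic. Forests are exactly the graphs of treewidth ≤ 1, so tw(G) ≥ 2. The upper and lower bounds meet at 2, so that is the treewidth.

Treewidth 2.
Bags: B1 = {0, 2, 8}  B2 = {1, 2, 8}  B3 = {1, 5, 8}  B4 = {5, 7, 8}  B5 = {7, 8, 9}  B6 = {3, 8, 9}  B7 = {3, 6, 8}  B8 = {4, 6, 8}
Tree: B1–B2, B2–B3, B3–B4, B4–B5, B5–B6, B6–B7, B7–B8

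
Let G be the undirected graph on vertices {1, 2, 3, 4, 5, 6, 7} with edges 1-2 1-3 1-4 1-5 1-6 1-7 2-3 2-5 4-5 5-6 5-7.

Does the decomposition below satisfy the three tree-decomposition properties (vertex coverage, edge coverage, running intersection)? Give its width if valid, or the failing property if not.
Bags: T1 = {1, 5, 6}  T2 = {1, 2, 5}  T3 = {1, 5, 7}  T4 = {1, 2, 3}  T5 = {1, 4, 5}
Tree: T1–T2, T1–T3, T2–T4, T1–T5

Every vertex of G appears in some bag (union = {1, 2, 3, 4, 5, 6, 7}); every edge is covered by a bag; and for each vertex v the set of bags containing v is connected in the bag tree. The decomposition is therefore valid. The largest bag has 3 vertices, so the width is 2.

Yes; width 2.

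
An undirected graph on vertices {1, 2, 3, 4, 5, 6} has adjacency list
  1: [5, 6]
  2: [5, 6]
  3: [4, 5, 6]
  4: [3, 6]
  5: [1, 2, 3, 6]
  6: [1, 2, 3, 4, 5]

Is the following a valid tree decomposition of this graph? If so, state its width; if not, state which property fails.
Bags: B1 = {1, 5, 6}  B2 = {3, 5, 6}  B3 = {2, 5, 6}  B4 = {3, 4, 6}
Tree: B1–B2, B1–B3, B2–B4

Yes; width 2.

Every vertex of G appears in some bag (union = {1, 2, 3, 4, 5, 6}); every edge is covered by a bag; and for each vertex v the set of bags containing v is connected in the bag tree. The decomposition is therefore valid. The largest bag has 3 vertices, so the width is 2.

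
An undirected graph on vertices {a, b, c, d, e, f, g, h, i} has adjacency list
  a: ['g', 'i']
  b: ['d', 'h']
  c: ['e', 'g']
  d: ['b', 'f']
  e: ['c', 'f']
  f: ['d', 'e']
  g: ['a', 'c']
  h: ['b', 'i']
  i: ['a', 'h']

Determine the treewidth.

A width-2 tree decomposition is:
Bags: B1 = {a, c, g}  B2 = {a, c, e}  B3 = {a, e, f}  B4 = {a, d, f}  B5 = {a, b, d}  B6 = {a, b, h}  B7 = {a, h, i}
Tree: B1–B2, B2–B3, B3–B4, B4–B5, B5–B6, B6–B7
The largest bag has 3 vertices, giving width 2; this decomposition certifies tw(G) ≤ 2. The edges a–g–c–e–f–d–b–h–i–a form a cycle, so G is not a tree and its treewidth is at least 2. The upper and lower bounds meet at 2, so that is the treewidth.

2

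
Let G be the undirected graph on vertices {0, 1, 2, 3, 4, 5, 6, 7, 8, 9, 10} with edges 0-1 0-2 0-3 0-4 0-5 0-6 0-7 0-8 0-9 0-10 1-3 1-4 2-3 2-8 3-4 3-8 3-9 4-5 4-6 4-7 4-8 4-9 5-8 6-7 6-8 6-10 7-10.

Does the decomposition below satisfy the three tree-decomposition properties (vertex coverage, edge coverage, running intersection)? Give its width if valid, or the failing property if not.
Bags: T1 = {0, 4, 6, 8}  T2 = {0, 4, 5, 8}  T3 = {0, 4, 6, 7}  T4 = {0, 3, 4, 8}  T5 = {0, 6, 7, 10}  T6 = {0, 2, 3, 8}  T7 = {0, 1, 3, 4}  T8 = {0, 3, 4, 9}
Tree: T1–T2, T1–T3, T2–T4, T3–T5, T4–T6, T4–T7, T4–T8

Yes; width 3.

Vertex coverage: the bags together contain {0, 1, 2, 3, 4, 5, 6, 7, 8, 9, 10}, the full vertex set. Edge coverage: each edge of G has both endpoints in at least one bag. Running intersection: for every vertex, the bags containing it form a connected subtree. All three properties hold, so this is a valid tree decomposition of width max|bag| − 1 = 3, and hence tw(G) ≤ 3.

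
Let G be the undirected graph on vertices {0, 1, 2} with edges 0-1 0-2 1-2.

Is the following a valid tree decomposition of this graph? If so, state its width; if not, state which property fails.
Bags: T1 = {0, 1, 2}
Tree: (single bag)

Yes; width 2.

Checking the three conditions: (i) the bags cover all of {0, 1, 2}; (ii) for each edge, some bag contains both endpoints; (iii) the bags containing any fixed vertex form a subtree. All hold, so the decomposition is valid with width 3 − 1 = 2.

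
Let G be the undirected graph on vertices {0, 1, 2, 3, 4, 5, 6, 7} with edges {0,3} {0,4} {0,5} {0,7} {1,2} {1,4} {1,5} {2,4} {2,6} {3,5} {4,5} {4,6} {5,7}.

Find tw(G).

2

A width-2 tree decomposition is:
Bags: B1 = {0, 4, 5}  B2 = {1, 4, 5}  B3 = {1, 2, 4}  B4 = {0, 3, 5}  B5 = {2, 4, 6}  B6 = {0, 5, 7}
Tree: B1–B2, B2–B3, B1–B4, B3–B5, B4–B6
Every bag has size at most 3, so the width is 3 − 1 = 2 and tw(G) ≤ 2. On the other hand G contains the 3-clique {0, 3, 5}. A clique must lie in a single bag of any decomposition, so no decomposition can have width below 2. The upper and lower bounds meet at 2, so that is the treewidth.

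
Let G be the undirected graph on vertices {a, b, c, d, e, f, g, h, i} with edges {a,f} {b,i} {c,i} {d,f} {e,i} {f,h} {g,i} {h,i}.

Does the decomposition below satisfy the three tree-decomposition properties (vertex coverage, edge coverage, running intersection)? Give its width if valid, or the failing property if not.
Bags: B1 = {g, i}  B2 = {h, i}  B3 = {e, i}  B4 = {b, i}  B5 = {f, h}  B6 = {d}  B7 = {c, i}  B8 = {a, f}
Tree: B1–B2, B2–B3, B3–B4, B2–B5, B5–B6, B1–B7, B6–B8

No — edge (f,d) lies in no bag.

A tree decomposition must satisfy three properties: every vertex lies in some bag; for every edge, both endpoints lie together in some bag; and for every vertex, the bags containing it form a connected subtree. Here edge (f,d) lies in no bag, so the decomposition is invalid.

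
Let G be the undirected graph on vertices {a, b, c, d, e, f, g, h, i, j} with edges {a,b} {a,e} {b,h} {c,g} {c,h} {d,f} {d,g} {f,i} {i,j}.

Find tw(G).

1

A width-1 tree decomposition is:
Bags: B1 = {a, e}  B2 = {a, b}  B3 = {b, h}  B4 = {c, h}  B5 = {c, g}  B6 = {d, g}  B7 = {d, f}  B8 = {f, i}  B9 = {i, j}
Tree: B1–B2, B2–B3, B3–B4, B4–B5, B5–B6, B6–B7, B7–B8, B8–B9
Each bag holds 2 vertices, so the decomposition has width 1, which upper-bounds the treewidth. Any graph with an edge has treewidth ≥ 1, and G has the edge e–a. Therefore the treewidth is 1.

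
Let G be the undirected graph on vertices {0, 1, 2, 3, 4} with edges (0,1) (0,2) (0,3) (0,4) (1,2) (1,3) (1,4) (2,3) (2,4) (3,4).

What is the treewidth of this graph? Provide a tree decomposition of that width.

A single bag containing all 5 vertices is trivially a valid decomposition of width 4. Conversely, {0, 1, 2, 3, 4} is a clique of size 5, and the vertices of any clique must share a bag in every tree decomposition; so some bag has ≥ 5 vertices and tw(G) ≥ 4. Combining the bounds, tw(G) = 4.

Treewidth 4.
Bags: B1 = {0, 1, 2, 3, 4}
Tree: (single bag)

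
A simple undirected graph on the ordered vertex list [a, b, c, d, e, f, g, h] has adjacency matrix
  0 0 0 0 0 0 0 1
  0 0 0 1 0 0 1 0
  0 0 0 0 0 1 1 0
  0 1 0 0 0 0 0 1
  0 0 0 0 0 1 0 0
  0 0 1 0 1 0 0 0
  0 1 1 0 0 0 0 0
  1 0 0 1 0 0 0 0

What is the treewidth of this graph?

1

A width-1 tree decomposition is:
Bags: B1 = {a, h}  B2 = {d, h}  B3 = {b, d}  B4 = {b, g}  B5 = {c, g}  B6 = {c, f}  B7 = {e, f}
Tree: B1–B2, B2–B3, B3–B4, B4–B5, B5–B6, B6–B7
The largest bag has 2 vertices, giving width 1; this decomposition certifies tw(G) ≤ 1. G has an edge, so its treewidth is at least 1. Combining the bounds, tw(G) = 1.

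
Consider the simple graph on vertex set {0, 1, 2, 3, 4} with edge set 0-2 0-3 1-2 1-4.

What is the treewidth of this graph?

1

A width-1 tree decomposition is:
Bags: B1 = {1, 4}  B2 = {1, 2}  B3 = {0, 2}  B4 = {0, 3}
Tree: B1–B2, B2–B3, B3–B4
The largest bag has 2 vertices, giving width 1; this decomposition certifies tw(G) ≤ 1. Since G has at least one edge (e.g. 1–4), it is not an edgeless graph, so tw(G) ≥ 1. The upper and lower bounds meet at 1, so that is the treewidth.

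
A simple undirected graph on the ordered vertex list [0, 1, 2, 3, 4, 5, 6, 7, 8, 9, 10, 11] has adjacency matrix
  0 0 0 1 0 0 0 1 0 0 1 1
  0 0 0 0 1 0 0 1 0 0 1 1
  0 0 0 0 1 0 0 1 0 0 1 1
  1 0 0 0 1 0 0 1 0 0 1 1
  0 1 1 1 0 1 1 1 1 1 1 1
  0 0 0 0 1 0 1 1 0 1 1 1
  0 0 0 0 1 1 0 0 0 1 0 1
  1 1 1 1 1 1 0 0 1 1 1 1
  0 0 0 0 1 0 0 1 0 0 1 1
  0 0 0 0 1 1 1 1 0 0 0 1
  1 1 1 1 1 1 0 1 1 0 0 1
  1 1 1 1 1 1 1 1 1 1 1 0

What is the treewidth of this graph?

A width-4 tree decomposition is:
Bags: B1 = {4, 7, 8, 10, 11}  B2 = {4, 5, 7, 10, 11}  B3 = {3, 4, 7, 10, 11}  B4 = {1, 4, 7, 10, 11}  B5 = {4, 5, 7, 9, 11}  B6 = {2, 4, 7, 10, 11}  B7 = {0, 3, 7, 10, 11}  B8 = {4, 5, 6, 9, 11}
Tree: B1–B2, B1–B3, B2–B4, B2–B5, B1–B6, B3–B7, B5–B8
The largest bag has 5 vertices, giving width 4; this decomposition certifies tw(G) ≤ 4. On the other hand G contains the 5-clique {0, 3, 7, 10, 11}. A clique must lie in a single bag of any decomposition, so no decomposition can have width below 4. Therefore the treewidth is 4.

4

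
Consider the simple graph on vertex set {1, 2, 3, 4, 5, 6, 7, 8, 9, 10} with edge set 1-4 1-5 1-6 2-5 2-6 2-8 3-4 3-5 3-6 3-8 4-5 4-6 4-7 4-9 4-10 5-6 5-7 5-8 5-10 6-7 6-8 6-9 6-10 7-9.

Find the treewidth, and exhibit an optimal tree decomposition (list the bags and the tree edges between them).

Treewidth 3.
One such decomposition:
Bags: B1 = {4, 5, 6, 7}  B2 = {1, 4, 5, 6}  B3 = {4, 6, 7, 9}  B4 = {3, 4, 5, 6}  B5 = {4, 5, 6, 10}  B6 = {3, 5, 6, 8}  B7 = {2, 5, 6, 8}
Tree: B1–B2, B1–B3, B1–B4, B2–B5, B4–B6, B6–B7

Each bag holds 4 vertices, so the decomposition has width 3, which upper-bounds the treewidth. Conversely, {4, 6, 7, 9} is a clique of size 4, and the vertices of any clique must share a bag in every tree decomposition; so some bag has ≥ 4 vertices and tw(G) ≥ 3. Therefore the treewidth is 3.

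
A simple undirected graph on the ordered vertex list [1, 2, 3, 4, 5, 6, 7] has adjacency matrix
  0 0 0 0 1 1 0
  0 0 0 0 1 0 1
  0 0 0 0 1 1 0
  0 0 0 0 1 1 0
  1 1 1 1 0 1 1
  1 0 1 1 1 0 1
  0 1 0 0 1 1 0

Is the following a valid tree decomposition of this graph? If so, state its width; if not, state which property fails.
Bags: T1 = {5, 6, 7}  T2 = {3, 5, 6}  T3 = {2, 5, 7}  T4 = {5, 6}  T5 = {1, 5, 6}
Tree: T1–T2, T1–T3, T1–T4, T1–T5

A tree decomposition must satisfy three properties: every vertex lies in some bag; for every edge, both endpoints lie together in some bag; and for every vertex, the bags containing it form a connected subtree. Here vertex 4 appears in no bag, so the decomposition is invalid.

No — vertex 4 appears in no bag.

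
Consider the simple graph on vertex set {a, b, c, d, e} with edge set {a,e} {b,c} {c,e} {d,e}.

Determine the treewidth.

1

A width-1 tree decomposition is:
Bags: B1 = {c, e}  B2 = {a, e}  B3 = {d, e}  B4 = {b, c}
Tree: B1–B2, B1–B3, B1–B4
Every bag has size at most 2, so the width is 2 − 1 = 1 and tw(G) ≤ 1. Any graph with an edge has treewidth ≥ 1, and G has the edge c–e. Combining the bounds, tw(G) = 1.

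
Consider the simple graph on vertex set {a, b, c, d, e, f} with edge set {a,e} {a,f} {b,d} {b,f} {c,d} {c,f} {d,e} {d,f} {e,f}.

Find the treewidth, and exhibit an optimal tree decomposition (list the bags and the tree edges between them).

Each bag holds 3 vertices, so the decomposition has width 2, which upper-bounds the treewidth. On the other hand G contains the 3-clique {d, e, f}. A clique must lie in a single bag of any decomposition, so no decomposition can have width below 2. The upper and lower bounds meet at 2, so that is the treewidth.

Treewidth 2.
Bags: B1 = {a, e, f}  B2 = {d, e, f}  B3 = {c, d, f}  B4 = {b, d, f}
Tree: B1–B2, B2–B3, B2–B4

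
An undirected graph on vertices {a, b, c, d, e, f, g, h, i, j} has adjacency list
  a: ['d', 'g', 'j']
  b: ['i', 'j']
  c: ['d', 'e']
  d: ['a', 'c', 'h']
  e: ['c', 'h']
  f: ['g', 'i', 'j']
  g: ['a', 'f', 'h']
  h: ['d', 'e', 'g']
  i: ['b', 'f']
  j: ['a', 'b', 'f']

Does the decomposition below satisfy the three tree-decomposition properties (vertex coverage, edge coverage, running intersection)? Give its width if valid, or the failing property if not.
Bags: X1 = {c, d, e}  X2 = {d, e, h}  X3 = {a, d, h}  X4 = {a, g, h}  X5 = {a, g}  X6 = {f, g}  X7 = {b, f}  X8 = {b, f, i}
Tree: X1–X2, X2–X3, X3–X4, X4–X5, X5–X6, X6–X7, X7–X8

No — vertex j appears in no bag.

A tree decomposition must satisfy three properties: every vertex lies in some bag; for every edge, both endpoints lie together in some bag; and for every vertex, the bags containing it form a connected subtree. Here vertex j appears in no bag, so the decomposition is invalid.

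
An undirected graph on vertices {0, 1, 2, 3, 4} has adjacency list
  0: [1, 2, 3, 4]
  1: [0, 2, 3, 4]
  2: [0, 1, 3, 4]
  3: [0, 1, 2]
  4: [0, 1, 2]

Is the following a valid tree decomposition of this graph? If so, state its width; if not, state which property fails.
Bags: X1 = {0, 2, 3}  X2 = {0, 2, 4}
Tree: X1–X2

A tree decomposition must satisfy three properties: every vertex lies in some bag; for every edge, both endpoints lie together in some bag; and for every vertex, the bags containing it form a connected subtree. Here vertex 1 appears in no bag, so the decomposition is invalid.

No — vertex 1 appears in no bag.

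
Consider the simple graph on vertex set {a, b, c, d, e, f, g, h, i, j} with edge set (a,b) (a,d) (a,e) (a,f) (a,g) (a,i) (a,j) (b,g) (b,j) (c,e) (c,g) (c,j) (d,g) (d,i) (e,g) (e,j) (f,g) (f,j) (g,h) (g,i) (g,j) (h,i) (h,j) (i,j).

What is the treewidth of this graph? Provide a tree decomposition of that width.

Every bag has size at most 4, so the width is 4 − 1 = 3 and tw(G) ≤ 3. On the other hand G contains the 4-clique {a, d, g, i}. A clique must lie in a single bag of any decomposition, so no decomposition can have width below 3. Therefore the treewidth is 3.

Treewidth 3.
One such decomposition:
Bags: B1 = {a, e, g, j}  B2 = {a, g, i, j}  B3 = {g, h, i, j}  B4 = {c, e, g, j}  B5 = {a, b, g, j}  B6 = {a, f, g, j}  B7 = {a, d, g, i}
Tree: B1–B2, B2–B3, B1–B4, B2–B5, B5–B6, B2–B7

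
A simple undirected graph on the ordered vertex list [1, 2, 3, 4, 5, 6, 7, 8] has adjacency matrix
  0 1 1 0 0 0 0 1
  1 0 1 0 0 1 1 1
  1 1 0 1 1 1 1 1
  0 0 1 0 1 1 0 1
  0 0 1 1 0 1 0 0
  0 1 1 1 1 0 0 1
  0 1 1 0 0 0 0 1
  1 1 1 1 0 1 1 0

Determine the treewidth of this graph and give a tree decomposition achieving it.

Treewidth 3.
Bags: B1 = {3, 4, 5, 6}  B2 = {3, 4, 6, 8}  B3 = {2, 3, 6, 8}  B4 = {2, 3, 7, 8}  B5 = {1, 2, 3, 8}
Tree: B1–B2, B2–B3, B3–B4, B3–B5

The largest bag has 4 vertices, giving width 3; this decomposition certifies tw(G) ≤ 3. Conversely, {1, 2, 3, 8} is a clique of size 4, and the vertices of any clique must share a bag in every tree decomposition; so some bag has ≥ 4 vertices and tw(G) ≥ 3. Hence tw(G) = 3 exactly.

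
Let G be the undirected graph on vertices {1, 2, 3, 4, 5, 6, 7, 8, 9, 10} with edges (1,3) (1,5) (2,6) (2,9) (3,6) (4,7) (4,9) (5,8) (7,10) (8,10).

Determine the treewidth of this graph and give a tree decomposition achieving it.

The largest bag has 3 vertices, giving width 2; this decomposition certifies tw(G) ≤ 2. For the lower bound, G contains the cycle 10–7–4–9–2–6–3–1–5–8–10, so G is not a forest; only forests have treewidth ≤ 1, hence tw(G) ≥ 2. Combining the bounds, tw(G) = 2.

Treewidth 2.
One such decomposition:
Bags: B1 = {4, 7, 10}  B2 = {4, 9, 10}  B3 = {2, 9, 10}  B4 = {2, 6, 10}  B5 = {3, 6, 10}  B6 = {1, 3, 10}  B7 = {1, 5, 10}  B8 = {5, 8, 10}
Tree: B1–B2, B2–B3, B3–B4, B4–B5, B5–B6, B6–B7, B7–B8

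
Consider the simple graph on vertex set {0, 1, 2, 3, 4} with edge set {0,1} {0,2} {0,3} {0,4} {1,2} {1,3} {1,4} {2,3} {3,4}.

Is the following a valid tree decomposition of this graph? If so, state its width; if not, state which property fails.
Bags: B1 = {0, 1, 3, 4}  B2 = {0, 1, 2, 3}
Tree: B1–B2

Yes; width 3.

Every vertex of G appears in some bag (union = {0, 1, 2, 3, 4}); every edge is covered by a bag; and for each vertex v the set of bags containing v is connected in the bag tree. The decomposition is therefore valid. The largest bag has 4 vertices, so the width is 3.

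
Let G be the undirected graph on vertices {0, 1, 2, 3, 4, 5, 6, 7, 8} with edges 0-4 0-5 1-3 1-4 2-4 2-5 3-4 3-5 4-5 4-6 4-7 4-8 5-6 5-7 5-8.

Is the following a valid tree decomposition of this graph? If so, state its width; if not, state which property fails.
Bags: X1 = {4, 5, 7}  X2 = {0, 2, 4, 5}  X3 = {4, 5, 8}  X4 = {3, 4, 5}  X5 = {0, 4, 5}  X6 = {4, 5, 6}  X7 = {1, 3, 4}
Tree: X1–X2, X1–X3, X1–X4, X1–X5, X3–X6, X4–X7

No — bags containing vertex 0 are not connected in the tree.

A tree decomposition must satisfy three properties: every vertex lies in some bag; for every edge, both endpoints lie together in some bag; and for every vertex, the bags containing it form a connected subtree. Here bags containing vertex 0 are not connected in the tree, so the decomposition is invalid.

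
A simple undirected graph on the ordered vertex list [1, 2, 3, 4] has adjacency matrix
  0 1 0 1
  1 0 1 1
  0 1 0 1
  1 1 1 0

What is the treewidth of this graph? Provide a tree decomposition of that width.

Every bag has size at most 3, so the width is 3 − 1 = 2 and tw(G) ≤ 2. On the other hand G contains the 3-clique {1, 2, 4}. A clique must lie in a single bag of any decomposition, so no decomposition can have width below 2. Combining the bounds, tw(G) = 2.

Treewidth 2.
One such decomposition:
Bags: B1 = {2, 3, 4}  B2 = {1, 2, 4}
Tree: B1–B2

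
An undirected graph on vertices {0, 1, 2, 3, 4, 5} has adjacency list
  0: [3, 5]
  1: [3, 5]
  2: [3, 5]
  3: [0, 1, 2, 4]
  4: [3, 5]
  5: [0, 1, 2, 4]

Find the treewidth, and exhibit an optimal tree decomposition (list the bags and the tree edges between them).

Treewidth 2.
One such decomposition:
Bags: B1 = {3, 4, 5}  B2 = {1, 3, 5}  B3 = {0, 3, 5}  B4 = {2, 3, 5}
Tree: B1–B2, B2–B3, B3–B4

The largest bag has 3 vertices, giving width 2; this decomposition certifies tw(G) ≤ 2. Since 3–4–5–1–3 is a cycle in G, G is not acyclic. Forests are exactly the graphs of treewidth ≤ 1, so tw(G) ≥ 2. Hence tw(G) = 2 exactly.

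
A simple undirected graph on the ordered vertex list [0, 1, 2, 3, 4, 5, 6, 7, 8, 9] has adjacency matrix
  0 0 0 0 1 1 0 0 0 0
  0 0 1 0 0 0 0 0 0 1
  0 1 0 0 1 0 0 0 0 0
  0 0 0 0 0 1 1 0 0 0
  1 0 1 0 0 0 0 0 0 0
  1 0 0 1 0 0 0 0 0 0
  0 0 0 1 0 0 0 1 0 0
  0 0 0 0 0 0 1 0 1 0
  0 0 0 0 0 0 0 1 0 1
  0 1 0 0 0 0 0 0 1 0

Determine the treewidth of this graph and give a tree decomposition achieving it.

Every bag has size at most 3, so the width is 3 − 1 = 2 and tw(G) ≤ 2. For the lower bound, G contains the cycle 1–2–4–0–5–3–6–7–8–9–1, so G is not a forest; only forests have treewidth ≤ 1, hence tw(G) ≥ 2. Combining the bounds, tw(G) = 2.

Treewidth 2.
Bags: B1 = {1, 2, 4}  B2 = {0, 1, 4}  B3 = {0, 1, 5}  B4 = {1, 3, 5}  B5 = {1, 3, 6}  B6 = {1, 6, 7}  B7 = {1, 7, 8}  B8 = {1, 8, 9}
Tree: B1–B2, B2–B3, B3–B4, B4–B5, B5–B6, B6–B7, B7–B8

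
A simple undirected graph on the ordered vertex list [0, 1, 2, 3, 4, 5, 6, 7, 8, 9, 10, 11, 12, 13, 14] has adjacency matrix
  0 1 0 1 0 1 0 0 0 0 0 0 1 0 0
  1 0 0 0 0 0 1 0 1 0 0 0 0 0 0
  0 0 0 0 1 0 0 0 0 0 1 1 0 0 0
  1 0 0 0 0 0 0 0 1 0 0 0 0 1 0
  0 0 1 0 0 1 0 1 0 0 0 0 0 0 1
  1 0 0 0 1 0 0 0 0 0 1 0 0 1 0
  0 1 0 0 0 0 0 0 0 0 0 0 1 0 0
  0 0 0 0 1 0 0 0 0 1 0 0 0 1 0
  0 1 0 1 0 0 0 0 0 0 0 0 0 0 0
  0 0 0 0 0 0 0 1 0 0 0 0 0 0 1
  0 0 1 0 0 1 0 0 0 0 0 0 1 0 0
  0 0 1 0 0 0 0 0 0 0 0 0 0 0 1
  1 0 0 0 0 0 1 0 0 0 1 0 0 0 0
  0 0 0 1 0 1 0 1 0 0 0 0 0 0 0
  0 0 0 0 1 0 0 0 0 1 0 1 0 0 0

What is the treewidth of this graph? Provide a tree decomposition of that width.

Every bag has size at most 4, so the width is 4 − 1 = 3 and tw(G) ≤ 3. For the lower bound: the 4 vertex sets {1,6,8}, {3}, {0}, {5,10,12,13} are disjoint, each induces a connected subgraph, and every pair is joined by at least one edge of G. Contracting each set to a single vertex therefore yields K_{4} as a minor, and since treewidth is minor-monotone, tw(G) ≥ tw(K_{4}) = 3. Hence tw(G) = 3 exactly.

Treewidth 3.
One optimal decomposition is:
Bags: B1 = {1, 3, 6, 8}  B2 = {0, 1, 3, 6}  B3 = {0, 3, 6, 12}  B4 = {0, 3, 12, 13}  B5 = {0, 5, 12, 13}  B6 = {5, 10, 12, 13}  B7 = {5, 7, 10, 13}  B8 = {4, 5, 7, 10}  B9 = {2, 4, 7, 10}  B10 = {2, 4, 7, 9}  B11 = {2, 4, 9, 14}  B12 = {2, 9, 11, 14}
Tree: B1–B2, B2–B3, B3–B4, B4–B5, B5–B6, B6–B7, B7–B8, B8–B9, B9–B10, B10–B11, B11–B12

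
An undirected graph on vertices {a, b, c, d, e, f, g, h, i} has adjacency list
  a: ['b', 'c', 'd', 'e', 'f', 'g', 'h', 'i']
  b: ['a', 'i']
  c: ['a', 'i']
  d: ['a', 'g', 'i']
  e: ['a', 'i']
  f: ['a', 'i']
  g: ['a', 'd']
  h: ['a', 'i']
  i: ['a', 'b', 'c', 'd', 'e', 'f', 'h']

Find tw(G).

2

A width-2 tree decomposition is:
Bags: B1 = {a, c, i}  B2 = {a, h, i}  B3 = {a, f, i}  B4 = {a, e, i}  B5 = {a, b, i}  B6 = {a, d, i}  B7 = {a, d, g}
Tree: B1–B2, B2–B3, B3–B4, B4–B5, B3–B6, B6–B7
Each bag holds 3 vertices, so the decomposition has width 2, which upper-bounds the treewidth. For the lower bound, the 3 vertices {a, d, g} are pairwise adjacent, and any tree decomposition puts a clique entirely inside one bag — forcing width ≥ 2. Combining the bounds, tw(G) = 2.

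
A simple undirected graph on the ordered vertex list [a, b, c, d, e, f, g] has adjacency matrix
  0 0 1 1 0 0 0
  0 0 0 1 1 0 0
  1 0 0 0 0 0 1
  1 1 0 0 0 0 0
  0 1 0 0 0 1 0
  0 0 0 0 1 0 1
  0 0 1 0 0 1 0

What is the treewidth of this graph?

2

A width-2 tree decomposition is:
Bags: B1 = {c, f, g}  B2 = {c, e, f}  B3 = {b, c, e}  B4 = {b, c, d}  B5 = {a, c, d}
Tree: B1–B2, B2–B3, B3–B4, B4–B5
Each bag holds 3 vertices, so the decomposition has width 2, which upper-bounds the treewidth. The edges c–g–f–e–b–d–a–c form a cycle, so G is not a tree and its treewidth is at least 2. Hence tw(G) = 2 exactly.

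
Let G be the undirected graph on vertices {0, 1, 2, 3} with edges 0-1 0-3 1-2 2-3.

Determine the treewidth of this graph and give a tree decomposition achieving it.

Every bag has size at most 3, so the width is 3 − 1 = 2 and tw(G) ≤ 2. Since 0–3–2–1–0 is a cycle in G, G is not acyclic. Forests are exactly the graphs of treewidth ≤ 1, so tw(G) ≥ 2. Hence tw(G) = 2 exactly.

Treewidth 2.
One such decomposition:
Bags: B1 = {0, 2, 3}  B2 = {0, 1, 2}
Tree: B1–B2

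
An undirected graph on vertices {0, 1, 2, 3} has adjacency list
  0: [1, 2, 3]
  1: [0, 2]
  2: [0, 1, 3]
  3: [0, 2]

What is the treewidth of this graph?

2

A width-2 tree decomposition is:
Bags: B1 = {0, 2, 3}  B2 = {0, 1, 2}
Tree: B1–B2
The largest bag has 3 vertices, giving width 2; this decomposition certifies tw(G) ≤ 2. Conversely, {0, 1, 2} is a clique of size 3, and the vertices of any clique must share a bag in every tree decomposition; so some bag has ≥ 3 vertices and tw(G) ≥ 2. Therefore the treewidth is 2.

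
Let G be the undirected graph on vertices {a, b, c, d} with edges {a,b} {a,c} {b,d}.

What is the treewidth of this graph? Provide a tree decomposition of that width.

Treewidth 1.
One such decomposition:
Bags: B1 = {a, c}  B2 = {a, b}  B3 = {b, d}
Tree: B1–B2, B2–B3

Every bag has size at most 2, so the width is 2 − 1 = 1 and tw(G) ≤ 1. Since G has at least one edge (e.g. c–a), it is not an edgeless graph, so tw(G) ≥ 1. Combining the bounds, tw(G) = 1.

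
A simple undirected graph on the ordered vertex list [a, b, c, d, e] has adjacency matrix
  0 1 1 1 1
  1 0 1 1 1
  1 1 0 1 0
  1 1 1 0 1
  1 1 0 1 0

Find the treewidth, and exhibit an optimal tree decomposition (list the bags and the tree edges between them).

Each bag holds 4 vertices, so the decomposition has width 3, which upper-bounds the treewidth. On the other hand G contains the 4-clique {a, b, d, e}. A clique must lie in a single bag of any decomposition, so no decomposition can have width below 3. Hence tw(G) = 3 exactly.

Treewidth 3.
One such decomposition:
Bags: B1 = {a, b, c, d}  B2 = {a, b, d, e}
Tree: B1–B2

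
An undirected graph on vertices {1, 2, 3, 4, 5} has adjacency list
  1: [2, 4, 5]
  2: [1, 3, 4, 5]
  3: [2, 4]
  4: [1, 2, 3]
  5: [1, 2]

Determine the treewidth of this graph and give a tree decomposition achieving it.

The largest bag has 3 vertices, giving width 2; this decomposition certifies tw(G) ≤ 2. For the lower bound, the 3 vertices {1, 2, 4} are pairwise adjacent, and any tree decomposition puts a clique entirely inside one bag — forcing width ≥ 2. The upper and lower bounds meet at 2, so that is the treewidth.

Treewidth 2.
Bags: B1 = {2, 3, 4}  B2 = {1, 2, 4}  B3 = {1, 2, 5}
Tree: B1–B2, B2–B3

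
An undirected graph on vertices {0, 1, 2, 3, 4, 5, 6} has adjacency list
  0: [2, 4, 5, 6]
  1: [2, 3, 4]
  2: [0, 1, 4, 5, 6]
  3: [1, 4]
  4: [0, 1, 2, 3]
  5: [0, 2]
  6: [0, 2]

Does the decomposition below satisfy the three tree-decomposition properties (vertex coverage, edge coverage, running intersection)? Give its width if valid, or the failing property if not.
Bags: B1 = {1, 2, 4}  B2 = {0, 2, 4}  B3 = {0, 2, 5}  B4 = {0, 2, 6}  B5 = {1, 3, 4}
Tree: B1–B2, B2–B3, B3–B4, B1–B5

Vertex coverage: the bags together contain {0, 1, 2, 3, 4, 5, 6}, the full vertex set. Edge coverage: each edge of G has both endpoints in at least one bag. Running intersection: for every vertex, the bags containing it form a connected subtree. All three properties hold, so this is a valid tree decomposition of width max|bag| − 1 = 2, and hence tw(G) ≤ 2.

Yes; width 2.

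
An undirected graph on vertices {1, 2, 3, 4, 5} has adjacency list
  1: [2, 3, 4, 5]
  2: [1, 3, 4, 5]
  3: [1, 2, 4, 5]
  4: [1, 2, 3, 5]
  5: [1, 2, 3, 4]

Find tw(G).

4

A width-4 tree decomposition is:
Bags: B1 = {1, 2, 3, 4, 5}
Tree: (single bag)
A single bag containing all 5 vertices is trivially a valid decomposition of width 4. For the lower bound, the 5 vertices {1, 2, 3, 4, 5} are pairwise adjacent, and any tree decomposition puts a clique entirely inside one bag — forcing width ≥ 4. Combining the bounds, tw(G) = 4.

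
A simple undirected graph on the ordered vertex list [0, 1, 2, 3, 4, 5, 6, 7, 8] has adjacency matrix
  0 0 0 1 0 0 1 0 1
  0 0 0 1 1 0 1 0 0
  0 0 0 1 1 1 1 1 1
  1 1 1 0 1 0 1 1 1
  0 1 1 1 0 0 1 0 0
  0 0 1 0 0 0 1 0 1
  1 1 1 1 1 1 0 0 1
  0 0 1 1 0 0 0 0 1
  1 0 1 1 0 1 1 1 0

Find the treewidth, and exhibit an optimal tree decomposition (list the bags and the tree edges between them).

The largest bag has 4 vertices, giving width 3; this decomposition certifies tw(G) ≤ 3. Conversely, {0, 3, 6, 8} is a clique of size 4, and the vertices of any clique must share a bag in every tree decomposition; so some bag has ≥ 4 vertices and tw(G) ≥ 3. Hence tw(G) = 3 exactly.

Treewidth 3.
One such decomposition:
Bags: B1 = {0, 3, 6, 8}  B2 = {2, 3, 6, 8}  B3 = {2, 3, 7, 8}  B4 = {2, 5, 6, 8}  B5 = {2, 3, 4, 6}  B6 = {1, 3, 4, 6}
Tree: B1–B2, B2–B3, B2–B4, B2–B5, B5–B6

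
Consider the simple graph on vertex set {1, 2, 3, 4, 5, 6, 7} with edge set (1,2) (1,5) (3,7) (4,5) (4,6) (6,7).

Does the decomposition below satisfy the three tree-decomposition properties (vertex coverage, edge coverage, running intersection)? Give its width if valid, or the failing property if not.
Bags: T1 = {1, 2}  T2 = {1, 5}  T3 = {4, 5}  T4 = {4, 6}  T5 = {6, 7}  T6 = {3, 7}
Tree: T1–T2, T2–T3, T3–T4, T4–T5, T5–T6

Checking the three conditions: (i) the bags cover all of {1, 2, 3, 4, 5, 6, 7}; (ii) for each edge, some bag contains both endpoints; (iii) the bags containing any fixed vertex form a subtree. All hold, so the decomposition is valid with width 2 − 1 = 1.

Yes; width 1.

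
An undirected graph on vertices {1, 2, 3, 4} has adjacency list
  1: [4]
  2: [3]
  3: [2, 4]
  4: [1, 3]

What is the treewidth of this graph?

A width-1 tree decomposition is:
Bags: B1 = {1, 4}  B2 = {3, 4}  B3 = {2, 3}
Tree: B1–B2, B2–B3
Each bag holds 2 vertices, so the decomposition has width 1, which upper-bounds the treewidth. G has an edge, so its treewidth is at least 1. Therefore the treewidth is 1.

1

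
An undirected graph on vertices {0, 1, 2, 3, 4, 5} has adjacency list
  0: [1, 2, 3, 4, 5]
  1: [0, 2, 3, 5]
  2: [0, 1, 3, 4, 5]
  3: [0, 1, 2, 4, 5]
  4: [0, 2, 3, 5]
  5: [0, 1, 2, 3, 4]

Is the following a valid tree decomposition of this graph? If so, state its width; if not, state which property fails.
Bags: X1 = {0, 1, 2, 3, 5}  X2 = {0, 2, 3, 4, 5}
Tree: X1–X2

Every vertex of G appears in some bag (union = {0, 1, 2, 3, 4, 5}); every edge is covered by a bag; and for each vertex v the set of bags containing v is connected in the bag tree. The decomposition is therefore valid. The largest bag has 5 vertices, so the width is 4.

Yes; width 4.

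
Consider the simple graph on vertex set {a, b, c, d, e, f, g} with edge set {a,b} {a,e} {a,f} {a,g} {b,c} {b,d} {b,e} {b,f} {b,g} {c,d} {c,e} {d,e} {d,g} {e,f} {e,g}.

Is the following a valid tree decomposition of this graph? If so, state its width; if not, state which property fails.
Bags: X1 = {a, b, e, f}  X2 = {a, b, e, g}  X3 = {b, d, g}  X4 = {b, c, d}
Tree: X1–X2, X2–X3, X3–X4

No — edge (e,d) lies in no bag.

A tree decomposition must satisfy three properties: every vertex lies in some bag; for every edge, both endpoints lie together in some bag; and for every vertex, the bags containing it form a connected subtree. Here edge (e,d) lies in no bag, so the decomposition is invalid.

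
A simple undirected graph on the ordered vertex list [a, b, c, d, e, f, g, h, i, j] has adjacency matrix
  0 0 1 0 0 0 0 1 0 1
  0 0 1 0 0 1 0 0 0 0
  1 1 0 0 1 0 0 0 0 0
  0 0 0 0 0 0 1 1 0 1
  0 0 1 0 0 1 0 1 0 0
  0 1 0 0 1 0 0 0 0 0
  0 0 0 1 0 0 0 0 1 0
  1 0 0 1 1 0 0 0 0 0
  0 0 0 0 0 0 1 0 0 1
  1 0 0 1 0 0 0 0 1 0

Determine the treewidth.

A width-2 tree decomposition is:
Bags: B1 = {g, i, j}  B2 = {d, g, j}  B3 = {a, d, j}  B4 = {a, d, h}  B5 = {a, c, h}  B6 = {c, e, h}  B7 = {b, c, e}  B8 = {b, e, f}
Tree: B1–B2, B2–B3, B3–B4, B4–B5, B5–B6, B6–B7, B7–B8
The largest bag has 3 vertices, giving width 2; this decomposition certifies tw(G) ≤ 2. Since i–g–d–j–i is a cycle in G, G is not acyclic. Forests are exactly the graphs of treewidth ≤ 1, so tw(G) ≥ 2. The upper and lower bounds meet at 2, so that is the treewidth.

2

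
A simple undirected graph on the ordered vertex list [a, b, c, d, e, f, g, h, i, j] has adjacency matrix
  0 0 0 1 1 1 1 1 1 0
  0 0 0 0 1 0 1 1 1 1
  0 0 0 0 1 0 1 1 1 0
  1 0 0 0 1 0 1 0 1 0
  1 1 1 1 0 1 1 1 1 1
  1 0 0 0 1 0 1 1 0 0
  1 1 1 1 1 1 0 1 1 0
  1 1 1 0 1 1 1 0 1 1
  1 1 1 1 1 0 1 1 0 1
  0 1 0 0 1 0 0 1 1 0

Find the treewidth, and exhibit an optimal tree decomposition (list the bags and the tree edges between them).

The largest bag has 5 vertices, giving width 4; this decomposition certifies tw(G) ≤ 4. Conversely, {a, d, e, g, i} is a clique of size 5, and the vertices of any clique must share a bag in every tree decomposition; so some bag has ≥ 5 vertices and tw(G) ≥ 4. Combining the bounds, tw(G) = 4.

Treewidth 4.
One such decomposition:
Bags: B1 = {a, e, f, g, h}  B2 = {a, e, g, h, i}  B3 = {a, d, e, g, i}  B4 = {c, e, g, h, i}  B5 = {b, e, g, h, i}  B6 = {b, e, h, i, j}
Tree: B1–B2, B2–B3, B2–B4, B2–B5, B5–B6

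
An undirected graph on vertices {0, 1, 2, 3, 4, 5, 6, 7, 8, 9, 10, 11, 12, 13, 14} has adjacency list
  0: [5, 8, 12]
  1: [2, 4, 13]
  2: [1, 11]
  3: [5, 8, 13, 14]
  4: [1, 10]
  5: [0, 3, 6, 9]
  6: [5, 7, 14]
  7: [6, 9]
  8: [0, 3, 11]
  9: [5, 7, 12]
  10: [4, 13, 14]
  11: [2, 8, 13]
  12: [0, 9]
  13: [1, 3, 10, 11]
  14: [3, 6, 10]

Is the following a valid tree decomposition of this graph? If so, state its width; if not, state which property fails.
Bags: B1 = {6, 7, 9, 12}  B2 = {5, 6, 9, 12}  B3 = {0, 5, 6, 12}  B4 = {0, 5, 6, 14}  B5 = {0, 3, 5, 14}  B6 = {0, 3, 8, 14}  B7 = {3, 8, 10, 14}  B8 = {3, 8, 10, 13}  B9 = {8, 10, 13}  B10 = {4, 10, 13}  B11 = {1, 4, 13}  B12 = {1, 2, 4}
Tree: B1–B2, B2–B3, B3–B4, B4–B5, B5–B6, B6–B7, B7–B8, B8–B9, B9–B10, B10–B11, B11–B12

A tree decomposition must satisfy three properties: every vertex lies in some bag; for every edge, both endpoints lie together in some bag; and for every vertex, the bags containing it form a connected subtree. Here vertex 11 appears in no bag, so the decomposition is invalid.

No — vertex 11 appears in no bag.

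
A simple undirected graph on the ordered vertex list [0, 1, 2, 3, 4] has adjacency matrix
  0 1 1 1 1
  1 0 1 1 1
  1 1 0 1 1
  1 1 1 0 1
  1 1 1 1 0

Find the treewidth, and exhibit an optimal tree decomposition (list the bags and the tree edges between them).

Treewidth 4.
One such decomposition:
Bags: B1 = {0, 1, 2, 3, 4}
Tree: (single bag)

A single bag containing all 5 vertices is trivially a valid decomposition of width 4. On the other hand G contains the 5-clique {0, 1, 2, 3, 4}. A clique must lie in a single bag of any decomposition, so no decomposition can have width below 4. Combining the bounds, tw(G) = 4.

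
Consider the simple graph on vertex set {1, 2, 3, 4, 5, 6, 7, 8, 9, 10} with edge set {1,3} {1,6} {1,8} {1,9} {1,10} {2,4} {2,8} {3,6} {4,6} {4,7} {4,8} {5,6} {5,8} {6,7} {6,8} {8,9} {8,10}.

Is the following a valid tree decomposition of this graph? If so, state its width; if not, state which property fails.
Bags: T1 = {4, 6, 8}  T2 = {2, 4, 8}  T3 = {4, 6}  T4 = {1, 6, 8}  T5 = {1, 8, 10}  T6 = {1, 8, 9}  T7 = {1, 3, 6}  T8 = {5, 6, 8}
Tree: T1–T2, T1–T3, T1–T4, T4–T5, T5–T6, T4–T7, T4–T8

A tree decomposition must satisfy three properties: every vertex lies in some bag; for every edge, both endpoints lie together in some bag; and for every vertex, the bags containing it form a connected subtree. Here vertex 7 appears in no bag, so the decomposition is invalid.

No — vertex 7 appears in no bag.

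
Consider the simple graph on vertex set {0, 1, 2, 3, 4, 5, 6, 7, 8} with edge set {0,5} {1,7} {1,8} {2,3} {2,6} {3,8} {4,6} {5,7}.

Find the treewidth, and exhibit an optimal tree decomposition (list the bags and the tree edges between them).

Treewidth 1.
One such decomposition:
Bags: B1 = {0, 5}  B2 = {5, 7}  B3 = {1, 7}  B4 = {1, 8}  B5 = {3, 8}  B6 = {2, 3}  B7 = {2, 6}  B8 = {4, 6}
Tree: B1–B2, B2–B3, B3–B4, B4–B5, B5–B6, B6–B7, B7–B8

The largest bag has 2 vertices, giving width 1; this decomposition certifies tw(G) ≤ 1. Any graph with an edge has treewidth ≥ 1, and G has the edge 0–5. Therefore the treewidth is 1.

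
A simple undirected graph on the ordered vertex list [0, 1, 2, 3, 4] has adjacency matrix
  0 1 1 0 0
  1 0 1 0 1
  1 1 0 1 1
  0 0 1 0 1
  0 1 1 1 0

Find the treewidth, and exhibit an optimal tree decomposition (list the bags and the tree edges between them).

Treewidth 2.
One such decomposition:
Bags: B1 = {1, 2, 4}  B2 = {0, 1, 2}  B3 = {2, 3, 4}
Tree: B1–B2, B1–B3

Every bag has size at most 3, so the width is 3 − 1 = 2 and tw(G) ≤ 2. For the lower bound, the 3 vertices {0, 1, 2} are pairwise adjacent, and any tree decomposition puts a clique entirely inside one bag — forcing width ≥ 2. The upper and lower bounds meet at 2, so that is the treewidth.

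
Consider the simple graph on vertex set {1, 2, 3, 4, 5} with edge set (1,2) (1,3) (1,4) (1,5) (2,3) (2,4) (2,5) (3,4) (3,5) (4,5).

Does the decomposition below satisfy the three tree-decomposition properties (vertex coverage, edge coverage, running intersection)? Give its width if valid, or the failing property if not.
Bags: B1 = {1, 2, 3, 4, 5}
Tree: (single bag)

Vertex coverage: the bags together contain {1, 2, 3, 4, 5}, the full vertex set. Edge coverage: each edge of G has both endpoints in at least one bag. Running intersection: for every vertex, the bags containing it form a connected subtree. All three properties hold, so this is a valid tree decomposition of width max|bag| − 1 = 4, and hence tw(G) ≤ 4.

Yes; width 4.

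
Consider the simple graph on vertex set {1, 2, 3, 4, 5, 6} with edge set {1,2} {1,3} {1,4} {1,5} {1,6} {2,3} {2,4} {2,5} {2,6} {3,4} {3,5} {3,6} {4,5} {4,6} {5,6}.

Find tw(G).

A width-5 tree decomposition is:
Bags: B1 = {1, 2, 3, 4, 5, 6}
Tree: (single bag)
A single bag containing all 6 vertices is trivially a valid decomposition of width 5. Conversely, {1, 2, 3, 4, 5, 6} is a clique of size 6, and the vertices of any clique must share a bag in every tree decomposition; so some bag has ≥ 6 vertices and tw(G) ≥ 5. Therefore the treewidth is 5.

5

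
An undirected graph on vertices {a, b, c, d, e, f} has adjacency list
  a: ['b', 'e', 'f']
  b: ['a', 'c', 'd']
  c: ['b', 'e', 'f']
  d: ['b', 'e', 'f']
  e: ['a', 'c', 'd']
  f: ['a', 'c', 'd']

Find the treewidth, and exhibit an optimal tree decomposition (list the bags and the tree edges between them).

Treewidth 3.
One such decomposition:
Bags: B1 = {a, b, e, f}  B2 = {b, c, e, f}  B3 = {b, d, e, f}
Tree: B1–B2, B2–B3

Every bag has size at most 4, so the width is 4 − 1 = 3 and tw(G) ≤ 3. For the lower bound: the 4 vertex sets {a,f}, {b,c}, {e}, {d} are disjoint, each induces a connected subgraph, and every pair is joined by at least one edge of G. Contracting each set to a single vertex therefore yields K_{4} as a minor, and since treewidth is minor-monotone, tw(G) ≥ tw(K_{4}) = 3. Therefore the treewidth is 3.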